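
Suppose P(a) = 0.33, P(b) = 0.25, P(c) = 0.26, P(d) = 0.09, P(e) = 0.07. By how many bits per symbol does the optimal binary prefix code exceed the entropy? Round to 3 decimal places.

Entropy H = −Σ p log₂ p ≈ 2.1143 bits.
Huffman merges: 7/100+9/100→4/25; 4/25+1/4→41/100; 13/50+33/100→59/100; 41/100+59/100→1. L = 54/25 ≈ 2.1600.
L − H = 2.1600 − 2.1143 = 0.046 bits.

0.046 bits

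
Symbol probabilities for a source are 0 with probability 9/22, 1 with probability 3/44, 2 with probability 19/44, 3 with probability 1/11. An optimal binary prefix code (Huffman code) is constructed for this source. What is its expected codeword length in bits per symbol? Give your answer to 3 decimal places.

Repeatedly combine the two least-probable nodes; the expected code length is the sum of the merged weights.
merge 3/44 + 1/11 → 7/44
merge 7/44 + 9/22 → 25/44
merge 19/44 + 25/44 → 1
L = 7/44 + 25/44 + 1 = 19/11 ≈ 1.727 bits/symbol.

1.727 bits/symbol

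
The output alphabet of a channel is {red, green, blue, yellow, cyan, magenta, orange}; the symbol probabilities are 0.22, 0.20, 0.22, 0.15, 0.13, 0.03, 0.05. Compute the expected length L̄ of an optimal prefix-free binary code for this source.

Repeatedly combine the two least-probable nodes; the expected code length is the sum of the merged weights.
merge 3/100 + 1/20 → 2/25
merge 2/25 + 13/100 → 21/100
merge 3/20 + 1/5 → 7/20
merge 21/100 + 11/50 → 43/100
merge 11/50 + 7/20 → 57/100
merge 43/100 + 57/100 → 1
L = 2/25 + 21/100 + 7/20 + 43/100 + 57/100 + 1 = 66/25 = 2.64 bits/symbol.

2.64 bits/symbol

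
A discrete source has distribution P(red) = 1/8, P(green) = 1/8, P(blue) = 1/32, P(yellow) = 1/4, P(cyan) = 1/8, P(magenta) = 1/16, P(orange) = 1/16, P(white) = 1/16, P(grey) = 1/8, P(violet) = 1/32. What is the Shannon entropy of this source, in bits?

3.0625 bits

Each probability is a power of 1/2, so log₂(1/p) is an integer.
H = Σ p·log₂(1/p) = 1/8·3 + 1/8·3 + 1/32·5 + 1/4·2 + 1/8·3 + 1/16·4 + 1/16·4 + 1/16·4 + 1/8·3 + 1/32·5 = 3.0625 bits.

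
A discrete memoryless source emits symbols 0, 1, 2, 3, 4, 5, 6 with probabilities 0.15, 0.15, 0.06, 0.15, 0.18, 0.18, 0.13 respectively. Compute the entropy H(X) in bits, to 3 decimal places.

2.748 bits

H = −Σ pᵢ log₂ pᵢ.
−0.15·log₂(0.15) = 0.4105
−0.15·log₂(0.15) = 0.4105
−0.06·log₂(0.06) = 0.2435
−0.15·log₂(0.15) = 0.4105
−0.18·log₂(0.18) = 0.4453
−0.18·log₂(0.18) = 0.4453
−0.13·log₂(0.13) = 0.3826
Sum ≈ 2.7484 → 2.748 bits.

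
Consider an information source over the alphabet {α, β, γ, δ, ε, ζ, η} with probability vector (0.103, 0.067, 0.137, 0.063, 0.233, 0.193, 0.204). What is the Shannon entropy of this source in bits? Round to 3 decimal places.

2.659 bits

H = −Σ pᵢ log₂ pᵢ.
−0.103·log₂(0.103) = 0.3378
−0.067·log₂(0.067) = 0.2613
−0.137·log₂(0.137) = 0.3929
−0.063·log₂(0.063) = 0.2513
−0.233·log₂(0.233) = 0.4897
−0.193·log₂(0.193) = 0.4581
−0.204·log₂(0.204) = 0.4678
Sum ≈ 2.6588 → 2.659 bits.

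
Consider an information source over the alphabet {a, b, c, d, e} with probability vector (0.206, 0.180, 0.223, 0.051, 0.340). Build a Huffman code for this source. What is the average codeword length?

Repeatedly combine the two least-probable nodes; the expected code length is the sum of the merged weights.
merge 51/1000 + 9/50 → 231/1000
merge 103/500 + 223/1000 → 429/1000
merge 231/1000 + 17/50 → 571/1000
merge 429/1000 + 571/1000 → 1
L = 231/1000 + 429/1000 + 571/1000 + 1 = 2231/1000 = 2.231 bits/symbol.

2.231 bits/symbol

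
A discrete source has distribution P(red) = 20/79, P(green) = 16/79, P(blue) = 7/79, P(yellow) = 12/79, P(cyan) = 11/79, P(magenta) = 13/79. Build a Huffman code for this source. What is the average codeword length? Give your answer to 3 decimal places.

2.544 bits/symbol

Repeatedly combine the two least-probable nodes; the expected code length is the sum of the merged weights.
merge 7/79 + 11/79 → 18/79
merge 12/79 + 13/79 → 25/79
merge 16/79 + 18/79 → 34/79
merge 20/79 + 25/79 → 45/79
merge 34/79 + 45/79 → 1
L = 18/79 + 25/79 + 34/79 + 45/79 + 1 = 201/79 ≈ 2.544 bits/symbol.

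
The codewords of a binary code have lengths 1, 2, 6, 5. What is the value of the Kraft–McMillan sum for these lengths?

With common denominator 2^6 = 64: Σ 2^(−ℓᵢ) = 32/64 + 16/64 + 1/64 + 2/64 = 51/64 = 0.796875.

0.796875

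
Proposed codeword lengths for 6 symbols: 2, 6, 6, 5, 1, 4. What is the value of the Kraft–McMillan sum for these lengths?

0.875

With common denominator 2^6 = 64: Σ 2^(−ℓᵢ) = 16/64 + 1/64 + 1/64 + 2/64 + 32/64 + 4/64 = 56/64 = 0.875.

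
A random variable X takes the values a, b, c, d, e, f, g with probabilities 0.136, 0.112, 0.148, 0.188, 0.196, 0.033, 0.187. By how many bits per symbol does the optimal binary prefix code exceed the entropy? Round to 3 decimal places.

Entropy H = −Σ p log₂ p ≈ 2.6820 bits.
Huffman merges: 33/1000+14/125→29/200; 17/125+29/200→281/1000; 37/250+187/1000→67/200; 47/250+49/250→48/125; 281/1000+67/200→77/125; 48/125+77/125→1. L = 2761/1000 ≈ 2.7610.
L − H = 2.7610 − 2.6820 = 0.079 bits.

0.079 bits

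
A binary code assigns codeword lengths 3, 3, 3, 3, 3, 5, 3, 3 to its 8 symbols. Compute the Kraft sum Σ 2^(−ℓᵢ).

0.90625

With common denominator 2^5 = 32: Σ 2^(−ℓᵢ) = 4/32 + 4/32 + 4/32 + 4/32 + 4/32 + 1/32 + 4/32 + 4/32 = 29/32 = 0.90625.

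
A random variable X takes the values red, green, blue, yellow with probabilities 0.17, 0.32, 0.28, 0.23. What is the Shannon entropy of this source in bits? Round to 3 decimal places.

1.963 bits

H = −Σ pᵢ log₂ pᵢ.
−0.17·log₂(0.17) = 0.4346
−0.32·log₂(0.32) = 0.5260
−0.28·log₂(0.28) = 0.5142
−0.23·log₂(0.23) = 0.4877
Sum ≈ 1.9625 → 1.963 bits.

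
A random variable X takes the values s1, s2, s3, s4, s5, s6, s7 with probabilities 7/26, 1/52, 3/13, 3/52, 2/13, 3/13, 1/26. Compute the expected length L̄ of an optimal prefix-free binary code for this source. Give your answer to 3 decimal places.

2.442 bits/symbol

Repeatedly combine the two least-probable nodes; the expected code length is the sum of the merged weights.
merge 1/52 + 1/26 → 3/52
merge 3/52 + 3/52 → 3/26
merge 3/26 + 2/13 → 7/26
merge 3/13 + 3/13 → 6/13
merge 7/26 + 7/26 → 7/13
merge 6/13 + 7/13 → 1
L = 3/52 + 3/26 + 7/26 + 6/13 + 7/13 + 1 = 127/52 ≈ 2.442 bits/symbol.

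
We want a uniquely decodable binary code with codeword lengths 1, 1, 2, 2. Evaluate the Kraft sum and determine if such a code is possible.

With common denominator 2^2 = 4: Σ 2^(−ℓᵢ) = 2/4 + 2/4 + 1/4 + 1/4 = 6/4 = 1.5.
Kraft's inequality requires Σ ≤ 1; here Σ = 1.5 > 1, so no such prefix code exists.

1.5; no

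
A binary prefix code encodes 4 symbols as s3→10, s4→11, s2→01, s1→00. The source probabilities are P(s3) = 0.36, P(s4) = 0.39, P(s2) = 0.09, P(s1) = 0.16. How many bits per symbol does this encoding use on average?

2 bits/symbol

L̄ = Σ pᵢ·ℓᵢ = 0.36·2 + 0.39·2 + 0.09·2 + 0.16·2 = 2 bits/symbol.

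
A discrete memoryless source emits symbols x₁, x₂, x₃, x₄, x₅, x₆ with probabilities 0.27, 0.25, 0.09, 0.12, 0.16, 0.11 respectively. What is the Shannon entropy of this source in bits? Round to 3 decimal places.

2.463 bits

H = −Σ pᵢ log₂ pᵢ.
−0.27·log₂(0.27) = 0.5100
−0.25·log₂(0.25) = 0.5000
−0.09·log₂(0.09) = 0.3127
−0.12·log₂(0.12) = 0.3671
−0.16·log₂(0.16) = 0.4230
−0.11·log₂(0.11) = 0.3503
Sum ≈ 2.4630 → 2.463 bits.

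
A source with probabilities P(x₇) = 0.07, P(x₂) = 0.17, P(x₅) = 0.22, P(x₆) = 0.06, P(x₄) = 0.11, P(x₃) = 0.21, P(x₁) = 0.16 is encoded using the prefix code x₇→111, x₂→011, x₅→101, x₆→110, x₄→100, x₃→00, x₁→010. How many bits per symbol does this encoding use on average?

2.79 bits/symbol

L̄ = Σ pᵢ·ℓᵢ = 0.07·3 + 0.17·3 + 0.22·3 + 0.06·3 + 0.11·3 + 0.21·2 + 0.16·3 = 2.79 bits/symbol.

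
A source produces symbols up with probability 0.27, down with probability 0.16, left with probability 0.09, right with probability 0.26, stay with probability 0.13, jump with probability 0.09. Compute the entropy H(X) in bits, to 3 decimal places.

2.446 bits

H = −Σ pᵢ log₂ pᵢ.
−0.27·log₂(0.27) = 0.5100
−0.16·log₂(0.16) = 0.4230
−0.09·log₂(0.09) = 0.3127
−0.26·log₂(0.26) = 0.5053
−0.13·log₂(0.13) = 0.3826
−0.09·log₂(0.09) = 0.3127
Sum ≈ 2.4463 → 2.446 bits.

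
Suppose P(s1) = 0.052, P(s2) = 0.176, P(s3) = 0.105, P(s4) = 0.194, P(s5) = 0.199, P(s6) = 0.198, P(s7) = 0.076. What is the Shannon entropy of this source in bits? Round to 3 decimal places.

H = −Σ pᵢ log₂ pᵢ.
−0.052·log₂(0.052) = 0.2218
−0.176·log₂(0.176) = 0.4411
−0.105·log₂(0.105) = 0.3414
−0.194·log₂(0.194) = 0.4590
−0.199·log₂(0.199) = 0.4635
−0.198·log₂(0.198) = 0.4626
−0.076·log₂(0.076) = 0.2826
Sum ≈ 2.6720 → 2.672 bits.

2.672 bits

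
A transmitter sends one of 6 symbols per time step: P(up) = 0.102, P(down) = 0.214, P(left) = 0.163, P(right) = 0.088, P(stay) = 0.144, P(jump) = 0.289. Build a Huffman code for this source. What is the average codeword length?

2.497 bits/symbol

Repeatedly combine the two least-probable nodes; the expected code length is the sum of the merged weights.
merge 11/125 + 51/500 → 19/100
merge 18/125 + 163/1000 → 307/1000
merge 19/100 + 107/500 → 101/250
merge 289/1000 + 307/1000 → 149/250
merge 101/250 + 149/250 → 1
L = 19/100 + 307/1000 + 101/250 + 149/250 + 1 = 2497/1000 = 2.497 bits/symbol.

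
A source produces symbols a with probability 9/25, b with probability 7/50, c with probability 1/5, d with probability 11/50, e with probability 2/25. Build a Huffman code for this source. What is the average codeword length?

2.22 bits/symbol

Repeatedly combine the two least-probable nodes; the expected code length is the sum of the merged weights.
merge 2/25 + 7/50 → 11/50
merge 1/5 + 11/50 → 21/50
merge 11/50 + 9/25 → 29/50
merge 21/50 + 29/50 → 1
L = 11/50 + 21/50 + 29/50 + 1 = 111/50 = 2.22 bits/symbol.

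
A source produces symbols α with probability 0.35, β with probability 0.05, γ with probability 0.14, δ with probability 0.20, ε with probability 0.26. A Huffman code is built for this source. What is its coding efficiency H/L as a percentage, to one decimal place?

96.5%

Entropy H = −Σ p log₂ p ≈ 2.1130 bits.
Huffman merges: 1/20+7/50→19/100; 19/100+1/5→39/100; 13/50+7/20→61/100; 39/100+61/100→1. L = 219/100 ≈ 2.1900.
Efficiency = H/L = 2.1130/2.1900 = 96.5%.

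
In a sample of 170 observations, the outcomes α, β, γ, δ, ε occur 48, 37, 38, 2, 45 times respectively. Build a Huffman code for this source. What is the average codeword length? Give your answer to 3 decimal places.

2.229 bits/symbol

Probabilities are the counts divided by 170.
Repeatedly combine the two least-probable nodes; the expected code length is the sum of the merged weights.
merge 1/85 + 37/170 → 39/170
merge 19/85 + 39/170 → 77/170
merge 9/34 + 24/85 → 93/170
merge 77/170 + 93/170 → 1
L = 39/170 + 77/170 + 93/170 + 1 = 379/170 ≈ 2.229 bits/symbol.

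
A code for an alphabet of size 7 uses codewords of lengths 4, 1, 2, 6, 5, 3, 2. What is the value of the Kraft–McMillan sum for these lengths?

With common denominator 2^6 = 64: Σ 2^(−ℓᵢ) = 4/64 + 32/64 + 16/64 + 1/64 + 2/64 + 8/64 + 16/64 = 79/64 = 1.234375.

1.234375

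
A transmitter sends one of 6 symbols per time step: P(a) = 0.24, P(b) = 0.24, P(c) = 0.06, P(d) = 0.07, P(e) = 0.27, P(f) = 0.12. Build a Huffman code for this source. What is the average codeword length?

Repeatedly combine the two least-probable nodes; the expected code length is the sum of the merged weights.
merge 3/50 + 7/100 → 13/100
merge 3/25 + 13/100 → 1/4
merge 6/25 + 6/25 → 12/25
merge 1/4 + 27/100 → 13/25
merge 12/25 + 13/25 → 1
L = 13/100 + 1/4 + 12/25 + 13/25 + 1 = 119/50 = 2.38 bits/symbol.

2.38 bits/symbol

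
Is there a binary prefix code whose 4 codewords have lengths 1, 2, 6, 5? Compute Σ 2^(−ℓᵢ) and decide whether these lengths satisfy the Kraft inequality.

With common denominator 2^6 = 64: Σ 2^(−ℓᵢ) = 32/64 + 16/64 + 1/64 + 2/64 = 51/64 = 0.796875.
Kraft's inequality requires Σ ≤ 1; here Σ = 0.796875 ≤ 1, so such a prefix code exists.

0.796875; yes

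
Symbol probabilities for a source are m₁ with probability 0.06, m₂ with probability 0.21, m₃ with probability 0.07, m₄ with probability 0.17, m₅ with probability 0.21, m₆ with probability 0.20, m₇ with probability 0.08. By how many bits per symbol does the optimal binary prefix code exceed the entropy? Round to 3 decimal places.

Entropy H = −Σ p log₂ p ≈ 2.6482 bits.
Huffman merges: 3/50+7/100→13/100; 2/25+13/100→21/100; 17/100+1/5→37/100; 21/100+21/100→21/50; 21/100+37/100→29/50; 21/50+29/50→1. L = 271/100 ≈ 2.7100.
L − H = 2.7100 − 2.6482 = 0.062 bits.

0.062 bits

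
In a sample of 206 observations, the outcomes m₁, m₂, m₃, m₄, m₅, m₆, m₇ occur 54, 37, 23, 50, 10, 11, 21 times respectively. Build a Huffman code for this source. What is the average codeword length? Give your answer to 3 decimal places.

2.597 bits/symbol

Probabilities are the counts divided by 206.
Repeatedly combine the two least-probable nodes; the expected code length is the sum of the merged weights.
merge 5/103 + 11/206 → 21/206
merge 21/206 + 21/206 → 21/103
merge 23/206 + 37/206 → 30/103
merge 21/103 + 25/103 → 46/103
merge 27/103 + 30/103 → 57/103
merge 46/103 + 57/103 → 1
L = 21/206 + 21/103 + 30/103 + 46/103 + 57/103 + 1 = 535/206 ≈ 2.597 bits/symbol.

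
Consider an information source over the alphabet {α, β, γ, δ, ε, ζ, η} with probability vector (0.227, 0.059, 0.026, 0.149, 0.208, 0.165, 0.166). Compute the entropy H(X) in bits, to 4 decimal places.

2.6028 bits

H = −Σ pᵢ log₂ pᵢ.
−0.227·log₂(0.227) = 0.4856
−0.059·log₂(0.059) = 0.2409
−0.026·log₂(0.026) = 0.1369
−0.149·log₂(0.149) = 0.4092
−0.208·log₂(0.208) = 0.4712
−0.165·log₂(0.165) = 0.4289
−0.166·log₂(0.166) = 0.4301
Sum ≈ 2.6028 → 2.6028 bits.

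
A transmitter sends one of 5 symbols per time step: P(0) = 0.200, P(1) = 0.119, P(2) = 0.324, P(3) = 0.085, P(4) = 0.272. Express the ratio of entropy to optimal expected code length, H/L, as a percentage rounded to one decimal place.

98.4%

Entropy H = −Σ p log₂ p ≈ 2.1698 bits.
Huffman merges: 17/200+119/1000→51/250; 1/5+51/250→101/250; 34/125+81/250→149/250; 101/250+149/250→1. L = 551/250 ≈ 2.2040.
Efficiency = H/L = 2.1698/2.2040 = 98.4%.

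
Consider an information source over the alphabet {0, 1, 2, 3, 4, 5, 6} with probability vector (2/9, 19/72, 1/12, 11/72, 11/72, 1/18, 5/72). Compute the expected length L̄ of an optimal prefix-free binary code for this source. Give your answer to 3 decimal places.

2.639 bits/symbol

Repeatedly combine the two least-probable nodes; the expected code length is the sum of the merged weights.
merge 1/18 + 5/72 → 1/8
merge 1/12 + 1/8 → 5/24
merge 11/72 + 11/72 → 11/36
merge 5/24 + 2/9 → 31/72
merge 19/72 + 11/36 → 41/72
merge 31/72 + 41/72 → 1
L = 1/8 + 5/24 + 11/36 + 31/72 + 41/72 + 1 = 95/36 ≈ 2.639 bits/symbol.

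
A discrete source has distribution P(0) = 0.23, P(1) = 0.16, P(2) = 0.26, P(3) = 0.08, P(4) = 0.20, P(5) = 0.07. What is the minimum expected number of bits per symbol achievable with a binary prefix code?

2.46 bits/symbol

Repeatedly combine the two least-probable nodes; the expected code length is the sum of the merged weights.
merge 7/100 + 2/25 → 3/20
merge 3/20 + 4/25 → 31/100
merge 1/5 + 23/100 → 43/100
merge 13/50 + 31/100 → 57/100
merge 43/100 + 57/100 → 1
L = 3/20 + 31/100 + 43/100 + 57/100 + 1 = 123/50 = 2.46 bits/symbol.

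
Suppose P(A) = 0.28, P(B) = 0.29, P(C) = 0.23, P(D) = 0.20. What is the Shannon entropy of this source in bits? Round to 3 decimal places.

1.984 bits

H = −Σ pᵢ log₂ pᵢ.
−0.28·log₂(0.28) = 0.5142
−0.29·log₂(0.29) = 0.5179
−0.23·log₂(0.23) = 0.4877
−0.20·log₂(0.20) = 0.4644
Sum ≈ 1.9842 → 1.984 bits.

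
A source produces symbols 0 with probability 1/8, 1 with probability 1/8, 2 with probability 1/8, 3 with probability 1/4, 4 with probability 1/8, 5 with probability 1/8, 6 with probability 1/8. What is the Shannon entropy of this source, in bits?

Each probability is a power of 1/2, so log₂(1/p) is an integer.
H = Σ p·log₂(1/p) = 1/8·3 + 1/8·3 + 1/8·3 + 1/4·2 + 1/8·3 + 1/8·3 + 1/8·3 = 2.75 bits.

2.75 bits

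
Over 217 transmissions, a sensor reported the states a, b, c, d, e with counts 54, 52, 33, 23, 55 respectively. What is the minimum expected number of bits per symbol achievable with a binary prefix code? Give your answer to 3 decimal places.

2.258 bits/symbol

Probabilities are the counts divided by 217.
Repeatedly combine the two least-probable nodes; the expected code length is the sum of the merged weights.
merge 23/217 + 33/217 → 8/31
merge 52/217 + 54/217 → 106/217
merge 55/217 + 8/31 → 111/217
merge 106/217 + 111/217 → 1
L = 8/31 + 106/217 + 111/217 + 1 = 70/31 ≈ 2.258 bits/symbol.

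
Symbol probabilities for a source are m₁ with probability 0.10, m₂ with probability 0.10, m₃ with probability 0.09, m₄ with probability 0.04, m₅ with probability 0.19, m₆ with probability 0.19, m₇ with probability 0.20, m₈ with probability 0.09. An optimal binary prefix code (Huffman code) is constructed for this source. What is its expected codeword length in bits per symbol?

2.93 bits/symbol

Repeatedly combine the two least-probable nodes; the expected code length is the sum of the merged weights.
merge 1/25 + 9/100 → 13/100
merge 9/100 + 1/10 → 19/100
merge 1/10 + 13/100 → 23/100
merge 19/100 + 19/100 → 19/50
merge 19/100 + 1/5 → 39/100
merge 23/100 + 19/50 → 61/100
merge 39/100 + 61/100 → 1
L = 13/100 + 19/100 + 23/100 + 19/50 + 39/100 + 61/100 + 1 = 293/100 = 2.93 bits/symbol.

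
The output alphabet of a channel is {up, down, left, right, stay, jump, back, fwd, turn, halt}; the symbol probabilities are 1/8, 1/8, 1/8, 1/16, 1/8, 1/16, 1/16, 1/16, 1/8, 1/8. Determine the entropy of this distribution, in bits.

Each probability is a power of 1/2, so log₂(1/p) is an integer.
H = Σ p·log₂(1/p) = 1/8·3 + 1/8·3 + 1/8·3 + 1/16·4 + 1/8·3 + 1/16·4 + 1/16·4 + 1/16·4 + 1/8·3 + 1/8·3 = 3.25 bits.

3.25 bits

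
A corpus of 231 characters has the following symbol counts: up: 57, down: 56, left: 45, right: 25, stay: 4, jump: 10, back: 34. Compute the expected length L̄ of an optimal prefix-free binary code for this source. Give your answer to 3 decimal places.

2.545 bits/symbol

Probabilities are the counts divided by 231.
Repeatedly combine the two least-probable nodes; the expected code length is the sum of the merged weights.
merge 4/231 + 10/231 → 2/33
merge 2/33 + 25/231 → 13/77
merge 34/231 + 13/77 → 73/231
merge 15/77 + 8/33 → 101/231
merge 19/77 + 73/231 → 130/231
merge 101/231 + 130/231 → 1
L = 2/33 + 13/77 + 73/231 + 101/231 + 130/231 + 1 = 28/11 ≈ 2.545 bits/symbol.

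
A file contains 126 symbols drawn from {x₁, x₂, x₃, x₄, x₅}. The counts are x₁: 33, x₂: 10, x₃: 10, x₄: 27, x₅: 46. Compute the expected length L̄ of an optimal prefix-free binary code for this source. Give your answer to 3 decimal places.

Probabilities are the counts divided by 126.
Repeatedly combine the two least-probable nodes; the expected code length is the sum of the merged weights.
merge 5/63 + 5/63 → 10/63
merge 10/63 + 3/14 → 47/126
merge 11/42 + 23/63 → 79/126
merge 47/126 + 79/126 → 1
L = 10/63 + 47/126 + 79/126 + 1 = 136/63 ≈ 2.159 bits/symbol.

2.159 bits/symbol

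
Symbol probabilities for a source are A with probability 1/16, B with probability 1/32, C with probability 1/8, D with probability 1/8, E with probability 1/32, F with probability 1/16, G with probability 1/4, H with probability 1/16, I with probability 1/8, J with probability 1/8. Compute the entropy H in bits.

3.0625 bits

Each probability is a power of 1/2, so log₂(1/p) is an integer.
H = Σ p·log₂(1/p) = 1/16·4 + 1/32·5 + 1/8·3 + 1/8·3 + 1/32·5 + 1/16·4 + 1/4·2 + 1/16·4 + 1/8·3 + 1/8·3 = 3.0625 bits.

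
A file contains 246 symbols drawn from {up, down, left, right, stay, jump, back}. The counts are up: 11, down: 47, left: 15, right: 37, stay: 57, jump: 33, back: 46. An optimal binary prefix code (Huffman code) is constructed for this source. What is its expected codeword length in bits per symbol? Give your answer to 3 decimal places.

2.683 bits/symbol

Probabilities are the counts divided by 246.
Repeatedly combine the two least-probable nodes; the expected code length is the sum of the merged weights.
merge 11/246 + 5/82 → 13/123
merge 13/123 + 11/82 → 59/246
merge 37/246 + 23/123 → 83/246
merge 47/246 + 19/82 → 52/123
merge 59/246 + 83/246 → 71/123
merge 52/123 + 71/123 → 1
L = 13/123 + 59/246 + 83/246 + 52/123 + 71/123 + 1 = 110/41 ≈ 2.683 bits/symbol.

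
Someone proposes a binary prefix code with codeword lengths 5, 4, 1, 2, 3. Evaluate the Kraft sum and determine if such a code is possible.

0.96875; yes

With common denominator 2^5 = 32: Σ 2^(−ℓᵢ) = 1/32 + 2/32 + 16/32 + 8/32 + 4/32 = 31/32 = 0.96875.
Kraft's inequality requires Σ ≤ 1; here Σ = 0.96875 ≤ 1, so such a prefix code exists.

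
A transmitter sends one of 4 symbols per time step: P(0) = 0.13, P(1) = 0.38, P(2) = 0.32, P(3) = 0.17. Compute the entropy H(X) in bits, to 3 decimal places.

H = −Σ pᵢ log₂ pᵢ.
−0.13·log₂(0.13) = 0.3826
−0.38·log₂(0.38) = 0.5305
−0.32·log₂(0.32) = 0.5260
−0.17·log₂(0.17) = 0.4346
Sum ≈ 1.8737 → 1.874 bits.

1.874 bits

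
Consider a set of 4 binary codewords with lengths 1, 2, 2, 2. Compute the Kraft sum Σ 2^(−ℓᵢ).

1.25

With common denominator 2^2 = 4: Σ 2^(−ℓᵢ) = 2/4 + 1/4 + 1/4 + 1/4 = 5/4 = 1.25.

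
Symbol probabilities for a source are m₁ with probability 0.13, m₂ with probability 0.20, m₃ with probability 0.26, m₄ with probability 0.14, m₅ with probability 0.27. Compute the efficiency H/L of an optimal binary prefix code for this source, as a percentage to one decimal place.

99.5%

Entropy H = −Σ p log₂ p ≈ 2.2594 bits.
Huffman merges: 13/100+7/50→27/100; 1/5+13/50→23/50; 27/100+27/100→27/50; 23/50+27/50→1. L = 227/100 ≈ 2.2700.
Efficiency = H/L = 2.2594/2.2700 = 99.5%.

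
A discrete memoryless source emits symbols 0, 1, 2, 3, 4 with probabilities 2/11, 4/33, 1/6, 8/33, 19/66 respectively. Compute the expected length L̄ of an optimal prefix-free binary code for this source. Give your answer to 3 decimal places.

2.288 bits/symbol

Repeatedly combine the two least-probable nodes; the expected code length is the sum of the merged weights.
merge 4/33 + 1/6 → 19/66
merge 2/11 + 8/33 → 14/33
merge 19/66 + 19/66 → 19/33
merge 14/33 + 19/33 → 1
L = 19/66 + 14/33 + 19/33 + 1 = 151/66 ≈ 2.288 bits/symbol.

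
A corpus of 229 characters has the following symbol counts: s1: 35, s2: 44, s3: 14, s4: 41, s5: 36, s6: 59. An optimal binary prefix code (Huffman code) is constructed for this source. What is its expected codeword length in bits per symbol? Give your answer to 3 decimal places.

2.550 bits/symbol

Probabilities are the counts divided by 229.
Repeatedly combine the two least-probable nodes; the expected code length is the sum of the merged weights.
merge 14/229 + 35/229 → 49/229
merge 36/229 + 41/229 → 77/229
merge 44/229 + 49/229 → 93/229
merge 59/229 + 77/229 → 136/229
merge 93/229 + 136/229 → 1
L = 49/229 + 77/229 + 93/229 + 136/229 + 1 = 584/229 ≈ 2.550 bits/symbol.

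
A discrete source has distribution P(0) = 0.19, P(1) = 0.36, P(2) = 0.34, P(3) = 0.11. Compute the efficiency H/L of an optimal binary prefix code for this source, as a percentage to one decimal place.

96.1%

Entropy H = −Σ p log₂ p ≈ 1.8653 bits.
Huffman merges: 11/100+19/100→3/10; 3/10+17/50→16/25; 9/25+16/25→1. L = 97/50 ≈ 1.9400.
Efficiency = H/L = 1.8653/1.9400 = 96.1%.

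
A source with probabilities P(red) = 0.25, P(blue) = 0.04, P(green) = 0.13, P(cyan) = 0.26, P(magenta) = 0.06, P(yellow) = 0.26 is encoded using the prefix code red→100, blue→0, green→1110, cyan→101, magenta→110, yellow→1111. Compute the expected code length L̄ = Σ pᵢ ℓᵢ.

3.31 bits/symbol

L̄ = Σ pᵢ·ℓᵢ = 0.25·3 + 0.04·1 + 0.13·4 + 0.26·3 + 0.06·3 + 0.26·4 = 3.31 bits/symbol.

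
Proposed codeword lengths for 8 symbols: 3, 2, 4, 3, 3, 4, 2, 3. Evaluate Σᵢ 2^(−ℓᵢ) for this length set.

1.125

With common denominator 2^4 = 16: Σ 2^(−ℓᵢ) = 2/16 + 4/16 + 1/16 + 2/16 + 2/16 + 1/16 + 4/16 + 2/16 = 18/16 = 1.125.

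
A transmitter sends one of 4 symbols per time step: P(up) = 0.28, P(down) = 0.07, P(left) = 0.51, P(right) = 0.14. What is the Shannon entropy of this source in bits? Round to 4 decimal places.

1.6753 bits

H = −Σ pᵢ log₂ pᵢ.
−0.28·log₂(0.28) = 0.5142
−0.07·log₂(0.07) = 0.2686
−0.51·log₂(0.51) = 0.4954
−0.14·log₂(0.14) = 0.3971
Sum ≈ 1.6753 → 1.6753 bits.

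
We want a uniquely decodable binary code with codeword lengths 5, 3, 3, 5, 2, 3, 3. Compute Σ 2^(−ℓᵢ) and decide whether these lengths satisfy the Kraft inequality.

0.8125; yes

With common denominator 2^5 = 32: Σ 2^(−ℓᵢ) = 1/32 + 4/32 + 4/32 + 1/32 + 8/32 + 4/32 + 4/32 = 26/32 = 0.8125.
Kraft's inequality requires Σ ≤ 1; here Σ = 0.8125 ≤ 1, so such a prefix code exists.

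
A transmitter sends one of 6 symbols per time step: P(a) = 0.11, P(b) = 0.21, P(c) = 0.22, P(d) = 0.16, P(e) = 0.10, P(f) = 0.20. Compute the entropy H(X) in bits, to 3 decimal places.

2.523 bits

H = −Σ pᵢ log₂ pᵢ.
−0.11·log₂(0.11) = 0.3503
−0.21·log₂(0.21) = 0.4728
−0.22·log₂(0.22) = 0.4806
−0.16·log₂(0.16) = 0.4230
−0.10·log₂(0.10) = 0.3322
−0.20·log₂(0.20) = 0.4644
Sum ≈ 2.5233 → 2.523 bits.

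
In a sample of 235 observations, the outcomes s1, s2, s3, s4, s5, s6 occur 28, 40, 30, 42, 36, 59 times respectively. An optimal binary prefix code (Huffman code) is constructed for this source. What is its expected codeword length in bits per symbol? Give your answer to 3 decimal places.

2.570 bits/symbol

Probabilities are the counts divided by 235.
Repeatedly combine the two least-probable nodes; the expected code length is the sum of the merged weights.
merge 28/235 + 6/47 → 58/235
merge 36/235 + 8/47 → 76/235
merge 42/235 + 58/235 → 20/47
merge 59/235 + 76/235 → 27/47
merge 20/47 + 27/47 → 1
L = 58/235 + 76/235 + 20/47 + 27/47 + 1 = 604/235 ≈ 2.570 bits/symbol.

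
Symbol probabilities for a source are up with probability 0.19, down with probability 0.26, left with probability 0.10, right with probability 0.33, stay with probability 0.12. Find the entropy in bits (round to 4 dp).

H = −Σ pᵢ log₂ pᵢ.
−0.19·log₂(0.19) = 0.4552
−0.26·log₂(0.26) = 0.5053
−0.10·log₂(0.10) = 0.3322
−0.33·log₂(0.33) = 0.5278
−0.12·log₂(0.12) = 0.3671
Sum ≈ 2.1876 → 2.1876 bits.

2.1876 bits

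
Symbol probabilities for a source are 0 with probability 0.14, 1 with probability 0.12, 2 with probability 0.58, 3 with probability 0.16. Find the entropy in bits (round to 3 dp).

H = −Σ pᵢ log₂ pᵢ.
−0.14·log₂(0.14) = 0.3971
−0.12·log₂(0.12) = 0.3671
−0.58·log₂(0.58) = 0.4558
−0.16·log₂(0.16) = 0.4230
Sum ≈ 1.6430 → 1.643 bits.

1.643 bits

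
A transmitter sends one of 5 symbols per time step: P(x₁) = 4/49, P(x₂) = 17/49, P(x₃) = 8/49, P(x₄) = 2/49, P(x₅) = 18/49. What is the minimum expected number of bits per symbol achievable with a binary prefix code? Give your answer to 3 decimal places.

Repeatedly combine the two least-probable nodes; the expected code length is the sum of the merged weights.
merge 2/49 + 4/49 → 6/49
merge 6/49 + 8/49 → 2/7
merge 2/7 + 17/49 → 31/49
merge 18/49 + 31/49 → 1
L = 6/49 + 2/7 + 31/49 + 1 = 100/49 ≈ 2.041 bits/symbol.

2.041 bits/symbol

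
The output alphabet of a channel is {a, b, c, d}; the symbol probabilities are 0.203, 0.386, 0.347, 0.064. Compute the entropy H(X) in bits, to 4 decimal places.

H = −Σ pᵢ log₂ pᵢ.
−0.203·log₂(0.203) = 0.4670
−0.386·log₂(0.386) = 0.5301
−0.347·log₂(0.347) = 0.5299
−0.064·log₂(0.064) = 0.2538
Sum ≈ 1.7808 → 1.7808 bits.

1.7808 bits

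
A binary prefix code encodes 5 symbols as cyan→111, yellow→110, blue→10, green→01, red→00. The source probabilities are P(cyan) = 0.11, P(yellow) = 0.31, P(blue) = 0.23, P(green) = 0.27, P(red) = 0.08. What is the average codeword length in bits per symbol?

L̄ = Σ pᵢ·ℓᵢ = 0.11·3 + 0.31·3 + 0.23·2 + 0.27·2 + 0.08·2 = 2.42 bits/symbol.

2.42 bits/symbol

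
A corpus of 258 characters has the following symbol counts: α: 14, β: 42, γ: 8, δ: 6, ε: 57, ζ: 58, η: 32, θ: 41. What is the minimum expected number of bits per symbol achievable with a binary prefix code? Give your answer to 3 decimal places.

2.717 bits/symbol

Probabilities are the counts divided by 258.
Repeatedly combine the two least-probable nodes; the expected code length is the sum of the merged weights.
merge 1/43 + 4/129 → 7/129
merge 7/129 + 7/129 → 14/129
merge 14/129 + 16/129 → 10/43
merge 41/258 + 7/43 → 83/258
merge 19/86 + 29/129 → 115/258
merge 10/43 + 83/258 → 143/258
merge 115/258 + 143/258 → 1
L = 7/129 + 14/129 + 10/43 + 83/258 + 115/258 + 143/258 + 1 = 701/258 ≈ 2.717 bits/symbol.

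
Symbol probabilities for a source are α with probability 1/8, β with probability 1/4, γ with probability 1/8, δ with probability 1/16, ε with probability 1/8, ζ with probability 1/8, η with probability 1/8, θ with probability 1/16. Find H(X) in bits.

Each probability is a power of 1/2, so log₂(1/p) is an integer.
H = Σ p·log₂(1/p) = 1/8·3 + 1/4·2 + 1/8·3 + 1/16·4 + 1/8·3 + 1/8·3 + 1/8·3 + 1/16·4 = 2.875 bits.

2.875 bits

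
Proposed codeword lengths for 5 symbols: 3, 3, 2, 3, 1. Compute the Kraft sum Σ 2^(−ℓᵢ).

1.125

With common denominator 2^3 = 8: Σ 2^(−ℓᵢ) = 1/8 + 1/8 + 2/8 + 1/8 + 4/8 = 9/8 = 1.125.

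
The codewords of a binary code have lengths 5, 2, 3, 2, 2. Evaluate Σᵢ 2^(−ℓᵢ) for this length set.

0.90625

With common denominator 2^5 = 32: Σ 2^(−ℓᵢ) = 1/32 + 8/32 + 4/32 + 8/32 + 8/32 = 29/32 = 0.90625.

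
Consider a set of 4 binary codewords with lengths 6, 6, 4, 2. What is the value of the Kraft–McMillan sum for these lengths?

0.34375

With common denominator 2^6 = 64: Σ 2^(−ℓᵢ) = 1/64 + 1/64 + 4/64 + 16/64 = 22/64 = 0.34375.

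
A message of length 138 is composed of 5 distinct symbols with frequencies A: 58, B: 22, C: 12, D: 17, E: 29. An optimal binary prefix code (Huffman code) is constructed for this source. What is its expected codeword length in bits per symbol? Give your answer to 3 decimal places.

2.159 bits/symbol

Probabilities are the counts divided by 138.
Repeatedly combine the two least-probable nodes; the expected code length is the sum of the merged weights.
merge 2/23 + 17/138 → 29/138
merge 11/69 + 29/138 → 17/46
merge 29/138 + 17/46 → 40/69
merge 29/69 + 40/69 → 1
L = 29/138 + 17/46 + 40/69 + 1 = 149/69 ≈ 2.159 bits/symbol.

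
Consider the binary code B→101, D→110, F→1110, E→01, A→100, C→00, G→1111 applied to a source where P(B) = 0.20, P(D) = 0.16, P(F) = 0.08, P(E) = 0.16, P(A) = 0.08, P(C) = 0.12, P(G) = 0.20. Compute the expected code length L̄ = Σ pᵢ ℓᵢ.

L̄ = Σ pᵢ·ℓᵢ = 0.20·3 + 0.16·3 + 0.08·4 + 0.16·2 + 0.08·3 + 0.12·2 + 0.20·4 = 3 bits/symbol.

3 bits/symbol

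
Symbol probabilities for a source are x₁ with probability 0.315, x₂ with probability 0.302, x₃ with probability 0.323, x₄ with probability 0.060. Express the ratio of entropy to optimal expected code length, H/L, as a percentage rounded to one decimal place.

Entropy H = −Σ p log₂ p ≈ 1.8168 bits.
Huffman merges: 3/50+151/500→181/500; 63/200+323/1000→319/500; 181/500+319/500→1. L = 2 ≈ 2.0000.
Efficiency = H/L = 1.8168/2.0000 = 90.8%.

90.8%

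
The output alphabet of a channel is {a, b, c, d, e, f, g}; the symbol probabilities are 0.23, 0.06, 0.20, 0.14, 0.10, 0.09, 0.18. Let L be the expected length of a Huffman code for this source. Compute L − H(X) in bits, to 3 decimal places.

0.037 bits

Entropy H = −Σ p log₂ p ≈ 2.6829 bits.
Huffman merges: 3/50+9/100→3/20; 1/10+7/50→6/25; 3/20+9/50→33/100; 1/5+23/100→43/100; 6/25+33/100→57/100; 43/100+57/100→1. L = 68/25 ≈ 2.7200.
L − H = 2.7200 − 2.6829 = 0.037 bits.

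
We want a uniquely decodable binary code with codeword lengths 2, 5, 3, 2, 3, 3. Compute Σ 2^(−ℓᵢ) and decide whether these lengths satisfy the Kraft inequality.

With common denominator 2^5 = 32: Σ 2^(−ℓᵢ) = 8/32 + 1/32 + 4/32 + 8/32 + 4/32 + 4/32 = 29/32 = 0.90625.
Kraft's inequality requires Σ ≤ 1; here Σ = 0.90625 ≤ 1, so such a prefix code exists.

0.90625; yes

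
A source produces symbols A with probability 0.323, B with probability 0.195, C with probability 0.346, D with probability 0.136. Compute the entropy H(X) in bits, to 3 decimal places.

H = −Σ pᵢ log₂ pᵢ.
−0.323·log₂(0.323) = 0.5266
−0.195·log₂(0.195) = 0.4599
−0.346·log₂(0.346) = 0.5298
−0.136·log₂(0.136) = 0.3915
Sum ≈ 1.9077 → 1.908 bits.

1.908 bits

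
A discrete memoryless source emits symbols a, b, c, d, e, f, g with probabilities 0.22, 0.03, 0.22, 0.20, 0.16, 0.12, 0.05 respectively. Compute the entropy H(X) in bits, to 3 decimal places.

H = −Σ pᵢ log₂ pᵢ.
−0.22·log₂(0.22) = 0.4806
−0.03·log₂(0.03) = 0.1518
−0.22·log₂(0.22) = 0.4806
−0.20·log₂(0.20) = 0.4644
−0.16·log₂(0.16) = 0.4230
−0.12·log₂(0.12) = 0.3671
−0.05·log₂(0.05) = 0.2161
Sum ≈ 2.5835 → 2.583 bits.

2.583 bits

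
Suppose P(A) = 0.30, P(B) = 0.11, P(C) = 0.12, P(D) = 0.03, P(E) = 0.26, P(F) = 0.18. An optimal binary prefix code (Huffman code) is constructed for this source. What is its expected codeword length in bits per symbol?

2.4 bits/symbol

Repeatedly combine the two least-probable nodes; the expected code length is the sum of the merged weights.
merge 3/100 + 11/100 → 7/50
merge 3/25 + 7/50 → 13/50
merge 9/50 + 13/50 → 11/25
merge 13/50 + 3/10 → 14/25
merge 11/25 + 14/25 → 1
L = 7/50 + 13/50 + 11/25 + 14/25 + 1 = 12/5 = 2.4 bits/symbol.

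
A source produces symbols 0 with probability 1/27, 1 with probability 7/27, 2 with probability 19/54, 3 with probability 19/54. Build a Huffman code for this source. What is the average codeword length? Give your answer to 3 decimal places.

1.944 bits/symbol

Repeatedly combine the two least-probable nodes; the expected code length is the sum of the merged weights.
merge 1/27 + 7/27 → 8/27
merge 8/27 + 19/54 → 35/54
merge 19/54 + 35/54 → 1
L = 8/27 + 35/54 + 1 = 35/18 ≈ 1.944 bits/symbol.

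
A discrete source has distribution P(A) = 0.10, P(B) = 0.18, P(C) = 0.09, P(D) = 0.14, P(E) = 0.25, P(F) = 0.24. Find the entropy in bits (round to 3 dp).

H = −Σ pᵢ log₂ pᵢ.
−0.10·log₂(0.10) = 0.3322
−0.18·log₂(0.18) = 0.4453
−0.09·log₂(0.09) = 0.3127
−0.14·log₂(0.14) = 0.3971
−0.25·log₂(0.25) = 0.5000
−0.24·log₂(0.24) = 0.4941
Sum ≈ 2.4814 → 2.481 bits.

2.481 bits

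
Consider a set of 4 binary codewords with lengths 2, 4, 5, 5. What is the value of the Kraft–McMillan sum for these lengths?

0.375

With common denominator 2^5 = 32: Σ 2^(−ℓᵢ) = 8/32 + 2/32 + 1/32 + 1/32 = 12/32 = 0.375.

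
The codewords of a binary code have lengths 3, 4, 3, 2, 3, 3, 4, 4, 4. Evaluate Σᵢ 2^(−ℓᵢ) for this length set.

1

With common denominator 2^4 = 16: Σ 2^(−ℓᵢ) = 2/16 + 1/16 + 2/16 + 4/16 + 2/16 + 2/16 + 1/16 + 1/16 + 1/16 = 16/16 = 1.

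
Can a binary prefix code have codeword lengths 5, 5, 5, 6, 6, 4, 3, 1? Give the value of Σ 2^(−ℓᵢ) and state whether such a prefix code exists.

0.8125; yes

With common denominator 2^6 = 64: Σ 2^(−ℓᵢ) = 2/64 + 2/64 + 2/64 + 1/64 + 1/64 + 4/64 + 8/64 + 32/64 = 52/64 = 0.8125.
Kraft's inequality requires Σ ≤ 1; here Σ = 0.8125 ≤ 1, so such a prefix code exists.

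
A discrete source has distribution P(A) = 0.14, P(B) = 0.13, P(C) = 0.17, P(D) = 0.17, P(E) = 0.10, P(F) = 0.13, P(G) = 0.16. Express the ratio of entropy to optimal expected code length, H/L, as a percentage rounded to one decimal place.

Entropy H = −Σ p log₂ p ≈ 2.7868 bits.
Huffman merges: 1/10+13/100→23/100; 13/100+7/50→27/100; 4/25+17/100→33/100; 17/100+23/100→2/5; 27/100+33/100→3/5; 2/5+3/5→1. L = 283/100 ≈ 2.8300.
Efficiency = H/L = 2.7868/2.8300 = 98.5%.

98.5%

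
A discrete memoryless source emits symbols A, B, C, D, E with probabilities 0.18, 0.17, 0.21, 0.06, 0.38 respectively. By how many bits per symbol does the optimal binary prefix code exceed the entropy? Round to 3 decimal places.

0.103 bits

Entropy H = −Σ p log₂ p ≈ 2.1267 bits.
Huffman merges: 3/50+17/100→23/100; 9/50+21/100→39/100; 23/100+19/50→61/100; 39/100+61/100→1. L = 223/100 ≈ 2.2300.
L − H = 2.2300 − 2.1267 = 0.103 bits.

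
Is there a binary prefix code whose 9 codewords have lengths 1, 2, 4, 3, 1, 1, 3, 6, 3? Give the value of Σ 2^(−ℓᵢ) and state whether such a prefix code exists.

2.203125; no

With common denominator 2^6 = 64: Σ 2^(−ℓᵢ) = 32/64 + 16/64 + 4/64 + 8/64 + 32/64 + 32/64 + 8/64 + 1/64 + 8/64 = 141/64 = 2.203125.
Kraft's inequality requires Σ ≤ 1; here Σ = 2.203125 > 1, so no such prefix code exists.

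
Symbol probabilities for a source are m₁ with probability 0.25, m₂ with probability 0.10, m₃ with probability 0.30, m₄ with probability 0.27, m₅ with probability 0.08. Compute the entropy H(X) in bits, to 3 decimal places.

2.155 bits

H = −Σ pᵢ log₂ pᵢ.
−0.25·log₂(0.25) = 0.5000
−0.10·log₂(0.10) = 0.3322
−0.30·log₂(0.30) = 0.5211
−0.27·log₂(0.27) = 0.5100
−0.08·log₂(0.08) = 0.2915
Sum ≈ 2.1548 → 2.155 bits.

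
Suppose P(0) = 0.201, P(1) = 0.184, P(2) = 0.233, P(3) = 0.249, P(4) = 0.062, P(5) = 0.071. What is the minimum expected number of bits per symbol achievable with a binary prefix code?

2.45 bits/symbol

Repeatedly combine the two least-probable nodes; the expected code length is the sum of the merged weights.
merge 31/500 + 71/1000 → 133/1000
merge 133/1000 + 23/125 → 317/1000
merge 201/1000 + 233/1000 → 217/500
merge 249/1000 + 317/1000 → 283/500
merge 217/500 + 283/500 → 1
L = 133/1000 + 317/1000 + 217/500 + 283/500 + 1 = 49/20 = 2.45 bits/symbol.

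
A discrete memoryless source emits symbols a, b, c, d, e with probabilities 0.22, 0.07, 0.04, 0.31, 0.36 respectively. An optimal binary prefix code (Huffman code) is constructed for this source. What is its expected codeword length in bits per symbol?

Repeatedly combine the two least-probable nodes; the expected code length is the sum of the merged weights.
merge 1/25 + 7/100 → 11/100
merge 11/100 + 11/50 → 33/100
merge 31/100 + 33/100 → 16/25
merge 9/25 + 16/25 → 1
L = 11/100 + 33/100 + 16/25 + 1 = 52/25 = 2.08 bits/symbol.

2.08 bits/symbol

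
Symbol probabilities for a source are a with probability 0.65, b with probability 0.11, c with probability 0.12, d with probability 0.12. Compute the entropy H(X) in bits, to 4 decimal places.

H = −Σ pᵢ log₂ pᵢ.
−0.65·log₂(0.65) = 0.4040
−0.11·log₂(0.11) = 0.3503
−0.12·log₂(0.12) = 0.3671
−0.12·log₂(0.12) = 0.3671
Sum ≈ 1.4884 → 1.4884 bits.

1.4884 bits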